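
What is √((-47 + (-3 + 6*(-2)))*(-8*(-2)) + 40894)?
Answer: √39902 ≈ 199.75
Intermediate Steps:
√((-47 + (-3 + 6*(-2)))*(-8*(-2)) + 40894) = √((-47 + (-3 - 12))*16 + 40894) = √((-47 - 15)*16 + 40894) = √(-62*16 + 40894) = √(-992 + 40894) = √39902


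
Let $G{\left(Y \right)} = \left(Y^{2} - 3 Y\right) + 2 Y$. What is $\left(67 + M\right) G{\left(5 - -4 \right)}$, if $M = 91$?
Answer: $11376$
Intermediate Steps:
$G{\left(Y \right)} = Y^{2} - Y$
$\left(67 + M\right) G{\left(5 - -4 \right)} = \left(67 + 91\right) \left(5 - -4\right) \left(-1 + \left(5 - -4\right)\right) = 158 \left(5 + 4\right) \left(-1 + \left(5 + 4\right)\right) = 158 \cdot 9 \left(-1 + 9\right) = 158 \cdot 9 \cdot 8 = 158 \cdot 72 = 11376$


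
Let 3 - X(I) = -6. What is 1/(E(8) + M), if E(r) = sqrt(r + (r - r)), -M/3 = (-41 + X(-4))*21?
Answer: 252/508031 - sqrt(2)/2032124 ≈ 0.00049534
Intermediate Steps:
X(I) = 9 (X(I) = 3 - 1*(-6) = 3 + 6 = 9)
M = 2016 (M = -3*(-41 + 9)*21 = -(-96)*21 = -3*(-672) = 2016)
E(r) = sqrt(r) (E(r) = sqrt(r + 0) = sqrt(r))
1/(E(8) + M) = 1/(sqrt(8) + 2016) = 1/(2*sqrt(2) + 2016) = 1/(2016 + 2*sqrt(2))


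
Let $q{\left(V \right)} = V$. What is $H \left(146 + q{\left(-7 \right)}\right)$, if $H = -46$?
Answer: $-6394$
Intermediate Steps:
$H \left(146 + q{\left(-7 \right)}\right) = - 46 \left(146 - 7\right) = \left(-46\right) 139 = -6394$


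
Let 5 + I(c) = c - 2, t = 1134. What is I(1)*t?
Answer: -6804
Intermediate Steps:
I(c) = -7 + c (I(c) = -5 + (c - 2) = -5 + (-2 + c) = -7 + c)
I(1)*t = (-7 + 1)*1134 = -6*1134 = -6804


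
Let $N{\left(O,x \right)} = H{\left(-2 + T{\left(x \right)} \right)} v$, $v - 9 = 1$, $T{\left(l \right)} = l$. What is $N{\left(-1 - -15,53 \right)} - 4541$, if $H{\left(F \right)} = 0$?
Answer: $-4541$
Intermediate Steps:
$v = 10$ ($v = 9 + 1 = 10$)
$N{\left(O,x \right)} = 0$ ($N{\left(O,x \right)} = 0 \cdot 10 = 0$)
$N{\left(-1 - -15,53 \right)} - 4541 = 0 - 4541 = -4541$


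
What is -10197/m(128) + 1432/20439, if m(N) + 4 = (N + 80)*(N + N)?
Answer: -4895225/40305708 ≈ -0.12145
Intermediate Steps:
m(N) = -4 + 2*N*(80 + N) (m(N) = -4 + (N + 80)*(N + N) = -4 + (80 + N)*(2*N) = -4 + 2*N*(80 + N))
-10197/m(128) + 1432/20439 = -10197/(-4 + 2*128² + 160*128) + 1432/20439 = -10197/(-4 + 2*16384 + 20480) + 1432*(1/20439) = -10197/(-4 + 32768 + 20480) + 1432/20439 = -10197/53244 + 1432/20439 = -10197*1/53244 + 1432/20439 = -1133/5916 + 1432/20439 = -4895225/40305708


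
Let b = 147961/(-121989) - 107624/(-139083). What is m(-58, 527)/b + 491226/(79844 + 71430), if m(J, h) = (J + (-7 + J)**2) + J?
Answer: -2261372750527720/241737137829 ≈ -9354.7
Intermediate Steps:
m(J, h) = (-7 + J)**2 + 2*J
b = -3196017/7278677 (b = 147961*(-1/121989) - 107624*(-1/139083) = -147961/121989 + 107624/139083 = -3196017/7278677 ≈ -0.43909)
m(-58, 527)/b + 491226/(79844 + 71430) = ((-7 - 58)**2 + 2*(-58))/(-3196017/7278677) + 491226/(79844 + 71430) = ((-65)**2 - 116)*(-7278677/3196017) + 491226/151274 = (4225 - 116)*(-7278677/3196017) + 491226*(1/151274) = 4109*(-7278677/3196017) + 245613/75637 = -29908083793/3196017 + 245613/75637 = -2261372750527720/241737137829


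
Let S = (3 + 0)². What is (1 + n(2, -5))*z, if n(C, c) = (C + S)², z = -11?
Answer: -1342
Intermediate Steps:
S = 9 (S = 3² = 9)
n(C, c) = (9 + C)² (n(C, c) = (C + 9)² = (9 + C)²)
(1 + n(2, -5))*z = (1 + (9 + 2)²)*(-11) = (1 + 11²)*(-11) = (1 + 121)*(-11) = 122*(-11) = -1342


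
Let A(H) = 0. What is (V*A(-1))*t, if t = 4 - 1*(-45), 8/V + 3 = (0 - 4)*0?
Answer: 0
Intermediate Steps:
V = -8/3 (V = 8/(-3 + (0 - 4)*0) = 8/(-3 - 4*0) = 8/(-3 + 0) = 8/(-3) = 8*(-1/3) = -8/3 ≈ -2.6667)
t = 49 (t = 4 + 45 = 49)
(V*A(-1))*t = -8/3*0*49 = 0*49 = 0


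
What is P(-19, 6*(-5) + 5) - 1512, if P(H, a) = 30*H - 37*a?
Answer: -1157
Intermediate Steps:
P(H, a) = -37*a + 30*H
P(-19, 6*(-5) + 5) - 1512 = (-37*(6*(-5) + 5) + 30*(-19)) - 1512 = (-37*(-30 + 5) - 570) - 1512 = (-37*(-25) - 570) - 1512 = (925 - 570) - 1512 = 355 - 1512 = -1157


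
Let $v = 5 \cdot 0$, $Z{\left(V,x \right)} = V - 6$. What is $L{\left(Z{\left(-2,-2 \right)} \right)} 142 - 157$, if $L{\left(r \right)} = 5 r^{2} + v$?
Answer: $45283$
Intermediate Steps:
$Z{\left(V,x \right)} = -6 + V$ ($Z{\left(V,x \right)} = V - 6 = -6 + V$)
$v = 0$
$L{\left(r \right)} = 5 r^{2}$ ($L{\left(r \right)} = 5 r^{2} + 0 = 5 r^{2}$)
$L{\left(Z{\left(-2,-2 \right)} \right)} 142 - 157 = 5 \left(-6 - 2\right)^{2} \cdot 142 - 157 = 5 \left(-8\right)^{2} \cdot 142 - 157 = 5 \cdot 64 \cdot 142 - 157 = 320 \cdot 142 - 157 = 45440 - 157 = 45283$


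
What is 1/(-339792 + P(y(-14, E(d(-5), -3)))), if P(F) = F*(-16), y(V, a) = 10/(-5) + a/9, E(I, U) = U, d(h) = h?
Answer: -3/1019264 ≈ -2.9433e-6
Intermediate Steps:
y(V, a) = -2 + a/9 (y(V, a) = 10*(-1/5) + a*(1/9) = -2 + a/9)
P(F) = -16*F
1/(-339792 + P(y(-14, E(d(-5), -3)))) = 1/(-339792 - 16*(-2 + (1/9)*(-3))) = 1/(-339792 - 16*(-2 - 1/3)) = 1/(-339792 - 16*(-7/3)) = 1/(-339792 + 112/3) = 1/(-1019264/3) = -3/1019264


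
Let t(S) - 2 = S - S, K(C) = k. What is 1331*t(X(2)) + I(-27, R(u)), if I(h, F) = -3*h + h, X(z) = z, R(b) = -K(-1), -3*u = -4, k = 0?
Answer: 2716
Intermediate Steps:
K(C) = 0
u = 4/3 (u = -⅓*(-4) = 4/3 ≈ 1.3333)
R(b) = 0 (R(b) = -1*0 = 0)
I(h, F) = -2*h
t(S) = 2 (t(S) = 2 + (S - S) = 2 + 0 = 2)
1331*t(X(2)) + I(-27, R(u)) = 1331*2 - 2*(-27) = 2662 + 54 = 2716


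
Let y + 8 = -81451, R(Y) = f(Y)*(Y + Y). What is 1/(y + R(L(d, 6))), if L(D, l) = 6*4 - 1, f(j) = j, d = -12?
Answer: -1/80401 ≈ -1.2438e-5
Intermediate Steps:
L(D, l) = 23 (L(D, l) = 24 - 1 = 23)
R(Y) = 2*Y² (R(Y) = Y*(Y + Y) = Y*(2*Y) = 2*Y²)
y = -81459 (y = -8 - 81451 = -81459)
1/(y + R(L(d, 6))) = 1/(-81459 + 2*23²) = 1/(-81459 + 2*529) = 1/(-81459 + 1058) = 1/(-80401) = -1/80401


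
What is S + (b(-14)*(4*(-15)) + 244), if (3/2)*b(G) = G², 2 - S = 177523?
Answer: -185117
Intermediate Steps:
S = -177521 (S = 2 - 1*177523 = 2 - 177523 = -177521)
b(G) = 2*G²/3
S + (b(-14)*(4*(-15)) + 244) = -177521 + (((⅔)*(-14)²)*(4*(-15)) + 244) = -177521 + (((⅔)*196)*(-60) + 244) = -177521 + ((392/3)*(-60) + 244) = -177521 + (-7840 + 244) = -177521 - 7596 = -185117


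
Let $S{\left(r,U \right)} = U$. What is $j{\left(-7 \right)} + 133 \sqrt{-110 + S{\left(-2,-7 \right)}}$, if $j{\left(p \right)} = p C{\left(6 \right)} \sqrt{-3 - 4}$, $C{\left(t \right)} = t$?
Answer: $i \left(- 42 \sqrt{7} + 399 \sqrt{13}\right) \approx 1327.5 i$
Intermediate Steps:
$j{\left(p \right)} = 6 i p \sqrt{7}$ ($j{\left(p \right)} = p 6 \sqrt{-3 - 4} = 6 p \sqrt{-7} = 6 p i \sqrt{7} = 6 i p \sqrt{7}$)
$j{\left(-7 \right)} + 133 \sqrt{-110 + S{\left(-2,-7 \right)}} = 6 i \left(-7\right) \sqrt{7} + 133 \sqrt{-110 - 7} = - 42 i \sqrt{7} + 133 \sqrt{-117} = - 42 i \sqrt{7} + 133 \cdot 3 i \sqrt{13} = - 42 i \sqrt{7} + 399 i \sqrt{13}$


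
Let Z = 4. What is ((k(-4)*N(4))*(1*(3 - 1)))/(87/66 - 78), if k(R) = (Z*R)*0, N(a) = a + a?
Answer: 0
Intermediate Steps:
N(a) = 2*a
k(R) = 0 (k(R) = (4*R)*0 = 0)
((k(-4)*N(4))*(1*(3 - 1)))/(87/66 - 78) = ((0*(2*4))*(1*(3 - 1)))/(87/66 - 78) = ((0*8)*(1*2))/(87*(1/66) - 78) = (0*2)/(29/22 - 78) = 0/(-1687/22) = 0*(-22/1687) = 0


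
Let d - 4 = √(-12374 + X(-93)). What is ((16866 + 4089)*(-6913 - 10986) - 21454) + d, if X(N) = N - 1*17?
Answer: -375094995 + 2*I*√3121 ≈ -3.7509e+8 + 111.73*I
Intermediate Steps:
X(N) = -17 + N (X(N) = N - 17 = -17 + N)
d = 4 + 2*I*√3121 (d = 4 + √(-12374 + (-17 - 93)) = 4 + √(-12374 - 110) = 4 + √(-12484) = 4 + 2*I*√3121 ≈ 4.0 + 111.73*I)
((16866 + 4089)*(-6913 - 10986) - 21454) + d = ((16866 + 4089)*(-6913 - 10986) - 21454) + (4 + 2*I*√3121) = (20955*(-17899) - 21454) + (4 + 2*I*√3121) = (-375073545 - 21454) + (4 + 2*I*√3121) = -375094999 + (4 + 2*I*√3121) = -375094995 + 2*I*√3121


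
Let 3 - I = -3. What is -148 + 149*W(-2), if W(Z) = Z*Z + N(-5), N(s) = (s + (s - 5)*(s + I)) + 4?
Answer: -1191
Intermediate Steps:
I = 6 (I = 3 - 1*(-3) = 3 + 3 = 6)
N(s) = 4 + s + (-5 + s)*(6 + s) (N(s) = (s + (s - 5)*(s + 6)) + 4 = (s + (-5 + s)*(6 + s)) + 4 = 4 + s + (-5 + s)*(6 + s))
W(Z) = -11 + Z² (W(Z) = Z*Z + (-26 + (-5)² + 2*(-5)) = Z² + (-26 + 25 - 10) = Z² - 11 = -11 + Z²)
-148 + 149*W(-2) = -148 + 149*(-11 + (-2)²) = -148 + 149*(-11 + 4) = -148 + 149*(-7) = -148 - 1043 = -1191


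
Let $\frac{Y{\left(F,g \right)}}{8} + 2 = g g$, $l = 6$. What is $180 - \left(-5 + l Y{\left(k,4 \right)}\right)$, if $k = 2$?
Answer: $-487$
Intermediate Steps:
$Y{\left(F,g \right)} = -16 + 8 g^{2}$ ($Y{\left(F,g \right)} = -16 + 8 g g = -16 + 8 g^{2}$)
$180 - \left(-5 + l Y{\left(k,4 \right)}\right) = 180 - \left(-5 + 6 \left(-16 + 8 \cdot 4^{2}\right)\right) = 180 - \left(-5 + 6 \left(-16 + 8 \cdot 16\right)\right) = 180 - \left(-5 + 6 \left(-16 + 128\right)\right) = 180 - \left(-5 + 6 \cdot 112\right) = 180 - \left(-5 + 672\right) = 180 - 667 = -487$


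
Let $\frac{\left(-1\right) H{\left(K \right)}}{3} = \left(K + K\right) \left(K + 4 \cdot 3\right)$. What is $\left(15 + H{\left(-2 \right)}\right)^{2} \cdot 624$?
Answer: $11372400$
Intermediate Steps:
$H{\left(K \right)} = - 6 K \left(12 + K\right)$ ($H{\left(K \right)} = - 3 \left(K + K\right) \left(K + 4 \cdot 3\right) = - 3 \cdot 2 K \left(K + 12\right) = - 3 \cdot 2 K \left(12 + K\right) = - 6 K \left(12 + K\right)$)
$\left(15 + H{\left(-2 \right)}\right)^{2} \cdot 624 = \left(15 - - 12 \left(12 - 2\right)\right)^{2} \cdot 624 = \left(15 - \left(-12\right) 10\right)^{2} \cdot 624 = \left(15 + 120\right)^{2} \cdot 624 = 135^{2} \cdot 624 = 18225 \cdot 624 = 11372400$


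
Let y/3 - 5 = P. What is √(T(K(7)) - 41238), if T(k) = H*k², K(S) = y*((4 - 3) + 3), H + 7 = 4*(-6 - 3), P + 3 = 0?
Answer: 3*I*√7334 ≈ 256.92*I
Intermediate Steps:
P = -3 (P = -3 + 0 = -3)
y = 6 (y = 15 + 3*(-3) = 15 - 9 = 6)
H = -43 (H = -7 + 4*(-6 - 3) = -7 + 4*(-9) = -7 - 36 = -43)
K(S) = 24 (K(S) = 6*((4 - 3) + 3) = 6*(1 + 3) = 6*4 = 24)
T(k) = -43*k²
√(T(K(7)) - 41238) = √(-43*24² - 41238) = √(-43*576 - 41238) = √(-24768 - 41238) = √(-66006) = 3*I*√7334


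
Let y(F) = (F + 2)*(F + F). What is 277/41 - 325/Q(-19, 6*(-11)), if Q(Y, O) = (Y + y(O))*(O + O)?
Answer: 308211281/45617748 ≈ 6.7564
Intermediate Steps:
y(F) = 2*F*(2 + F) (y(F) = (2 + F)*(2*F) = 2*F*(2 + F))
Q(Y, O) = 2*O*(Y + 2*O*(2 + O)) (Q(Y, O) = (Y + 2*O*(2 + O))*(O + O) = (Y + 2*O*(2 + O))*(2*O) = 2*O*(Y + 2*O*(2 + O)))
277/41 - 325/Q(-19, 6*(-11)) = 277/41 - 325*(-1/(132*(-19 + 2*(6*(-11))*(2 + 6*(-11))))) = 277*(1/41) - 325*(-1/(132*(-19 + 2*(-66)*(2 - 66)))) = 277/41 - 325*(-1/(132*(-19 + 2*(-66)*(-64)))) = 277/41 - 325*(-1/(132*(-19 + 8448))) = 277/41 - 325/(2*(-66)*8429) = 277/41 - 325/(-1112628) = 277/41 - 325*(-1/1112628) = 277/41 + 325/1112628 = 308211281/45617748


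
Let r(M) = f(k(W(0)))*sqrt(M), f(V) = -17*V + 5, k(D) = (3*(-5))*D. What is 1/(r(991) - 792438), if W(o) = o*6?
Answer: -792438/627957959069 - 5*sqrt(991)/627957959069 ≈ -1.2622e-6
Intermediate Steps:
W(o) = 6*o
k(D) = -15*D
f(V) = 5 - 17*V
r(M) = 5*sqrt(M) (r(M) = (5 - (-255)*6*0)*sqrt(M) = (5 - (-255)*0)*sqrt(M) = (5 - 17*0)*sqrt(M) = (5 + 0)*sqrt(M) = 5*sqrt(M))
1/(r(991) - 792438) = 1/(5*sqrt(991) - 792438) = 1/(-792438 + 5*sqrt(991))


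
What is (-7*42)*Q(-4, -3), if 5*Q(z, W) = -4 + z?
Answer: 2352/5 ≈ 470.40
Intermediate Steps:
Q(z, W) = -⅘ + z/5 (Q(z, W) = (-4 + z)/5 = -⅘ + z/5)
(-7*42)*Q(-4, -3) = (-7*42)*(-⅘ + (⅕)*(-4)) = -294*(-⅘ - ⅘) = -294*(-8/5) = 2352/5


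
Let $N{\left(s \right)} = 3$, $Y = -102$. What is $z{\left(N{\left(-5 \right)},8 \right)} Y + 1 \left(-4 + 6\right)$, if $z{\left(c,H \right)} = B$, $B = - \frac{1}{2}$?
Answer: $53$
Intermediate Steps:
$B = - \frac{1}{2}$ ($B = \left(-1\right) \frac{1}{2} = - \frac{1}{2} \approx -0.5$)
$z{\left(c,H \right)} = - \frac{1}{2}$
$z{\left(N{\left(-5 \right)},8 \right)} Y + 1 \left(-4 + 6\right) = \left(- \frac{1}{2}\right) \left(-102\right) + 1 \left(-4 + 6\right) = 51 + 1 \cdot 2 = 51 + 2 = 53$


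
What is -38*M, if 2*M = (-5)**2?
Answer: -475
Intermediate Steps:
M = 25/2 (M = (1/2)*(-5)**2 = (1/2)*25 = 25/2 ≈ 12.500)
-38*M = -38*25/2 = -1*475 = -475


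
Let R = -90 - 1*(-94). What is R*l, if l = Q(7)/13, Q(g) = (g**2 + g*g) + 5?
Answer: 412/13 ≈ 31.692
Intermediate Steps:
R = 4 (R = -90 + 94 = 4)
Q(g) = 5 + 2*g**2 (Q(g) = (g**2 + g**2) + 5 = 2*g**2 + 5 = 5 + 2*g**2)
l = 103/13 (l = (5 + 2*7**2)/13 = (5 + 2*49)*(1/13) = (5 + 98)*(1/13) = 103*(1/13) = 103/13 ≈ 7.9231)
R*l = 4*(103/13) = 412/13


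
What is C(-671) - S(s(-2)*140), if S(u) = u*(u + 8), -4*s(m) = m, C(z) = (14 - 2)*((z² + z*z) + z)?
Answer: 10792272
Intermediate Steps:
C(z) = 12*z + 24*z² (C(z) = 12*((z² + z²) + z) = 12*(2*z² + z) = 12*(z + 2*z²) = 12*z + 24*z²)
s(m) = -m/4
S(u) = u*(8 + u)
C(-671) - S(s(-2)*140) = 12*(-671)*(1 + 2*(-671)) - -¼*(-2)*140*(8 - ¼*(-2)*140) = 12*(-671)*(1 - 1342) - (½)*140*(8 + (½)*140) = 12*(-671)*(-1341) - 70*(8 + 70) = 10797732 - 70*78 = 10797732 - 1*5460 = 10797732 - 5460 = 10792272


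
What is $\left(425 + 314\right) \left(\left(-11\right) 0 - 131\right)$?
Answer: $-96809$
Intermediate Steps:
$\left(425 + 314\right) \left(\left(-11\right) 0 - 131\right) = 739 \left(0 - 131\right) = 739 \left(-131\right) = -96809$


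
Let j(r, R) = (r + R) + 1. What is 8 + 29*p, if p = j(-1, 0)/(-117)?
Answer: 8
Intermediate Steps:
j(r, R) = 1 + R + r (j(r, R) = (R + r) + 1 = 1 + R + r)
p = 0 (p = (1 + 0 - 1)/(-117) = 0*(-1/117) = 0)
8 + 29*p = 8 + 29*0 = 8 + 0 = 8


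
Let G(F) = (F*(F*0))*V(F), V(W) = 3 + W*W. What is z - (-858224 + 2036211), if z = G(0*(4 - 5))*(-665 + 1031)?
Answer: -1177987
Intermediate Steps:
V(W) = 3 + W²
G(F) = 0 (G(F) = (F*(F*0))*(3 + F²) = (F*0)*(3 + F²) = 0*(3 + F²) = 0)
z = 0 (z = 0*(-665 + 1031) = 0*366 = 0)
z - (-858224 + 2036211) = 0 - (-858224 + 2036211) = 0 - 1*1177987 = 0 - 1177987 = -1177987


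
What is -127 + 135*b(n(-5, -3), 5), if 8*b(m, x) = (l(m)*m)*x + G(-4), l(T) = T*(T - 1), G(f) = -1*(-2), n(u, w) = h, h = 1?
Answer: -373/4 ≈ -93.250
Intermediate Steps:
n(u, w) = 1
G(f) = 2
l(T) = T*(-1 + T)
b(m, x) = ¼ + x*m²*(-1 + m)/8 (b(m, x) = (((m*(-1 + m))*m)*x + 2)/8 = ((m²*(-1 + m))*x + 2)/8 = (x*m²*(-1 + m) + 2)/8 = (2 + x*m²*(-1 + m))/8 = ¼ + x*m²*(-1 + m)/8)
-127 + 135*b(n(-5, -3), 5) = -127 + 135*(¼ + (⅛)*5*1²*(-1 + 1)) = -127 + 135*(¼ + (⅛)*5*1*0) = -127 + 135*(¼ + 0) = -127 + 135*(¼) = -127 + 135/4 = -373/4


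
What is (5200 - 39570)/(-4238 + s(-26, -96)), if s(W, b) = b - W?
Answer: 17185/2154 ≈ 7.9782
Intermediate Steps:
(5200 - 39570)/(-4238 + s(-26, -96)) = (5200 - 39570)/(-4238 + (-96 - 1*(-26))) = -34370/(-4238 + (-96 + 26)) = -34370/(-4238 - 70) = -34370/(-4308) = -34370*(-1/4308) = 17185/2154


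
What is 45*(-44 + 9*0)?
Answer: -1980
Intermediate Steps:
45*(-44 + 9*0) = 45*(-44 + 0) = 45*(-44) = -1980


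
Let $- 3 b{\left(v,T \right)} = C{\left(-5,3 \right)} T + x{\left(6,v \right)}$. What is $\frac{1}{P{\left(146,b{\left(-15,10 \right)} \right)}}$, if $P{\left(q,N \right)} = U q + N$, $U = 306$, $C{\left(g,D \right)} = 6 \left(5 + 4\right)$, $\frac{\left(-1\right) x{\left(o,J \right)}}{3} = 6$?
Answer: $\frac{1}{44502} \approx 2.2471 \cdot 10^{-5}$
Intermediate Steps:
$x{\left(o,J \right)} = -18$ ($x{\left(o,J \right)} = \left(-3\right) 6 = -18$)
$C{\left(g,D \right)} = 54$ ($C{\left(g,D \right)} = 6 \cdot 9 = 54$)
$b{\left(v,T \right)} = 6 - 18 T$ ($b{\left(v,T \right)} = - \frac{54 T - 18}{3} = - \frac{-18 + 54 T}{3} = 6 - 18 T$)
$P{\left(q,N \right)} = N + 306 q$ ($P{\left(q,N \right)} = 306 q + N = N + 306 q$)
$\frac{1}{P{\left(146,b{\left(-15,10 \right)} \right)}} = \frac{1}{\left(6 - 180\right) + 306 \cdot 146} = \frac{1}{\left(6 - 180\right) + 44676} = \frac{1}{-174 + 44676} = \frac{1}{44502}$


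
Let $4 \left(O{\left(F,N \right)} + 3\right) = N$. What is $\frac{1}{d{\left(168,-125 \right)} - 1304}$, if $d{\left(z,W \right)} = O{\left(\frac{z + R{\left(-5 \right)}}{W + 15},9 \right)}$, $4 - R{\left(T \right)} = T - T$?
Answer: $- \frac{4}{5219} \approx -0.00076643$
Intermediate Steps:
$R{\left(T \right)} = 4$ ($R{\left(T \right)} = 4 - \left(T - T\right) = 4 - 0 = 4 + 0 = 4$)
$O{\left(F,N \right)} = -3 + \frac{N}{4}$
$d{\left(z,W \right)} = - \frac{3}{4}$ ($d{\left(z,W \right)} = -3 + \frac{1}{4} \cdot 9 = -3 + \frac{9}{4} = - \frac{3}{4}$)
$\frac{1}{d{\left(168,-125 \right)} - 1304} = \frac{1}{- \frac{3}{4} - 1304} = \frac{1}{- \frac{5219}{4}} = - \frac{4}{5219}$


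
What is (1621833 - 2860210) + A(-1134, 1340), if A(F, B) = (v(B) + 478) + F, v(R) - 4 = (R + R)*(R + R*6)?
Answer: 23899371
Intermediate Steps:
v(R) = 4 + 14*R² (v(R) = 4 + (R + R)*(R + R*6) = 4 + (2*R)*(R + 6*R) = 4 + (2*R)*(7*R) = 4 + 14*R²)
A(F, B) = 482 + F + 14*B² (A(F, B) = ((4 + 14*B²) + 478) + F = (482 + 14*B²) + F = 482 + F + 14*B²)
(1621833 - 2860210) + A(-1134, 1340) = (1621833 - 2860210) + (482 - 1134 + 14*1340²) = -1238377 + (482 - 1134 + 14*1795600) = -1238377 + (482 - 1134 + 25138400) = -1238377 + 25137748 = 23899371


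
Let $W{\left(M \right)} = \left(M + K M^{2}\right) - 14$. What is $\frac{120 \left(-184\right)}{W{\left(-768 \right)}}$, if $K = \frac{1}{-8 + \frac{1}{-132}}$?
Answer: $\frac{11669280}{39341671} \approx 0.29661$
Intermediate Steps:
$K = - \frac{132}{1057}$ ($K = \frac{1}{-8 - \frac{1}{132}} = \frac{1}{- \frac{1057}{132}} = - \frac{132}{1057} \approx -0.12488$)
$W{\left(M \right)} = -14 + M - \frac{132 M^{2}}{1057}$ ($W{\left(M \right)} = \left(M - \frac{132 M^{2}}{1057}\right) - 14 = -14 + M - \frac{132 M^{2}}{1057}$)
$\frac{120 \left(-184\right)}{W{\left(-768 \right)}} = \frac{120 \left(-184\right)}{-14 - 768 - \frac{132 \left(-768\right)^{2}}{1057}} = - \frac{22080}{-14 - 768 - \frac{77856768}{1057}} = - \frac{22080}{- \frac{78683342}{1057}} = \left(-22080\right) \left(- \frac{1057}{78683342}\right) = \frac{11669280}{39341671}$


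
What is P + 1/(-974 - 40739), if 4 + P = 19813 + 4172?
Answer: 1000319452/41713 ≈ 23981.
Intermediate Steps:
P = 23981 (P = -4 + (19813 + 4172) = -4 + 23985 = 23981)
P + 1/(-974 - 40739) = 23981 + 1/(-974 - 40739) = 23981 + 1/(-41713) = 23981 - 1/41713 = 1000319452/41713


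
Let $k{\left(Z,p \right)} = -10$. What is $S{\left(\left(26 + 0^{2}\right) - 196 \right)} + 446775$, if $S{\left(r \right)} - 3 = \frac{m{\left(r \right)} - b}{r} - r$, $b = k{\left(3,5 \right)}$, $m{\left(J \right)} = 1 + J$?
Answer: $\frac{75981319}{170} \approx 4.4695 \cdot 10^{5}$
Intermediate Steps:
$b = -10$
$S{\left(r \right)} = 3 - r + \frac{11 + r}{r}$ ($S{\left(r \right)} = 3 - \left(r - \frac{\left(1 + r\right) - -10}{r}\right) = 3 - \left(r - \frac{\left(1 + r\right) + 10}{r}\right) = 3 - \left(r - \frac{11 + r}{r}\right) = 3 - r + \frac{11 + r}{r}$)
$S{\left(\left(26 + 0^{2}\right) - 196 \right)} + 446775 = \left(4 - \left(\left(26 + 0^{2}\right) - 196\right) + \frac{11}{\left(26 + 0^{2}\right) - 196}\right) + 446775 = \left(4 - \left(\left(26 + 0\right) - 196\right) + \frac{11}{\left(26 + 0\right) - 196}\right) + 446775 = \left(4 - \left(26 - 196\right) + \frac{11}{26 - 196}\right) + 446775 = \left(4 - -170 + \frac{11}{-170}\right) + 446775 = \left(4 + 170 + 11 \left(- \frac{1}{170}\right)\right) + 446775 = \left(4 + 170 - \frac{11}{170}\right) + 446775 = \frac{29569}{170} + 446775 = \frac{75981319}{170}$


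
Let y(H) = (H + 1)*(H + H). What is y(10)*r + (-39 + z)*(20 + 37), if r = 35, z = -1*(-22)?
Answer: 6731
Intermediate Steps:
z = 22
y(H) = 2*H*(1 + H) (y(H) = (1 + H)*(2*H) = 2*H*(1 + H))
y(10)*r + (-39 + z)*(20 + 37) = (2*10*(1 + 10))*35 + (-39 + 22)*(20 + 37) = (2*10*11)*35 - 17*57 = 220*35 - 969 = 7700 - 969 = 6731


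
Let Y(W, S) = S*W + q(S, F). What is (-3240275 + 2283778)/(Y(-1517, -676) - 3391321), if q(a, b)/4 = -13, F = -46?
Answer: 956497/2365881 ≈ 0.40429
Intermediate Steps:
q(a, b) = -52 (q(a, b) = 4*(-13) = -52)
Y(W, S) = -52 + S*W (Y(W, S) = S*W - 52 = -52 + S*W)
(-3240275 + 2283778)/(Y(-1517, -676) - 3391321) = (-3240275 + 2283778)/((-52 - 676*(-1517)) - 3391321) = -956497/((-52 + 1025492) - 3391321) = -956497/(1025440 - 3391321) = -956497/(-2365881) = -956497*(-1/2365881) = 956497/2365881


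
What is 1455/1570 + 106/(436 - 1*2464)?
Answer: 69608/79599 ≈ 0.87448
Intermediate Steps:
1455/1570 + 106/(436 - 1*2464) = 1455*(1/1570) + 106/(436 - 2464) = 291/314 + 106/(-2028) = 291/314 + 106*(-1/2028) = 291/314 - 53/1014 = 69608/79599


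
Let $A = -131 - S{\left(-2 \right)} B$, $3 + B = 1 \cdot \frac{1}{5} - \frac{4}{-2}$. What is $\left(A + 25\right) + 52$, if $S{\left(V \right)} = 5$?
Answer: $-50$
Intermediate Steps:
$B = - \frac{4}{5}$ ($B = -3 + \left(1 \cdot \frac{1}{5} - \frac{4}{-2}\right) = -3 + \left(1 \cdot \frac{1}{5} - -2\right) = -3 + \left(\frac{1}{5} + 2\right) = -3 + \frac{11}{5} = - \frac{4}{5} \approx -0.8$)
$A = -127$ ($A = -131 - 5 \left(- \frac{4}{5}\right) = -131 - -4 = -131 + 4 = -127$)
$\left(A + 25\right) + 52 = \left(-127 + 25\right) + 52 = -102 + 52 = -50$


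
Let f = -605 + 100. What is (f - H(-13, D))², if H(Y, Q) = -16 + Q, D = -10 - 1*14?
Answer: 216225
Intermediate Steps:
D = -24 (D = -10 - 14 = -24)
f = -505
(f - H(-13, D))² = (-505 - (-16 - 24))² = (-505 - 1*(-40))² = (-505 + 40)² = (-465)² = 216225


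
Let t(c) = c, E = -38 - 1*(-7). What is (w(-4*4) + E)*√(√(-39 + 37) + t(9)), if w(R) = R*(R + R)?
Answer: 481*√(9 + I*√2) ≈ 1447.4 + 113.03*I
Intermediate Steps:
E = -31 (E = -38 + 7 = -31)
w(R) = 2*R² (w(R) = R*(2*R) = 2*R²)
(w(-4*4) + E)*√(√(-39 + 37) + t(9)) = (2*(-4*4)² - 31)*√(√(-39 + 37) + 9) = (2*(-16)² - 31)*√(√(-2) + 9) = (2*256 - 31)*√(I*√2 + 9) = (512 - 31)*√(9 + I*√2) = 481*√(9 + I*√2)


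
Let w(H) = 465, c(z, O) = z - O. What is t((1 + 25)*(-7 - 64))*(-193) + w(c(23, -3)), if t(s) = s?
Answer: 356743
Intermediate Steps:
t((1 + 25)*(-7 - 64))*(-193) + w(c(23, -3)) = ((1 + 25)*(-7 - 64))*(-193) + 465 = (26*(-71))*(-193) + 465 = -1846*(-193) + 465 = 356278 + 465 = 356743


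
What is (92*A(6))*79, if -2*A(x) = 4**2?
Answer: -58144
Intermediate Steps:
A(x) = -8 (A(x) = -1/2*4**2 = -1/2*16 = -8)
(92*A(6))*79 = (92*(-8))*79 = -736*79 = -58144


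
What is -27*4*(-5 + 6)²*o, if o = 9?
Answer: -972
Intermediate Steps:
-27*4*(-5 + 6)²*o = -27*4*(-5 + 6)²*9 = -27*4*1²*9 = -27*4*1*9 = -108*9 = -27*36 = -972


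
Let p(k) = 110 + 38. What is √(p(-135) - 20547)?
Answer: I*√20399 ≈ 142.83*I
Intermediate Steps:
p(k) = 148
√(p(-135) - 20547) = √(148 - 20547) = √(-20399) = I*√20399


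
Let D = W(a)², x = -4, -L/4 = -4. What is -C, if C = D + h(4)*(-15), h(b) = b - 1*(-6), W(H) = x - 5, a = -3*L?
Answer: 69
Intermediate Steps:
L = 16 (L = -4*(-4) = 16)
a = -48 (a = -3*16 = -48)
W(H) = -9 (W(H) = -4 - 5 = -9)
h(b) = 6 + b (h(b) = b + 6 = 6 + b)
D = 81 (D = (-9)² = 81)
C = -69 (C = 81 + (6 + 4)*(-15) = 81 + 10*(-15) = 81 - 150 = -69)
-C = -1*(-69) = 69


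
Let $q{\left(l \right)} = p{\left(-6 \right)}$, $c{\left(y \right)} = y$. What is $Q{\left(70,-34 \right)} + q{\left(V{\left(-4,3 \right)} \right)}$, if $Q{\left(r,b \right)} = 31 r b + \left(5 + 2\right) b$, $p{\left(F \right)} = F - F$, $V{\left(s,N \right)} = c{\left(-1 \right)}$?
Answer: $-74018$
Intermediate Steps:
$V{\left(s,N \right)} = -1$
$p{\left(F \right)} = 0$
$q{\left(l \right)} = 0$
$Q{\left(r,b \right)} = 7 b + 31 b r$ ($Q{\left(r,b \right)} = 31 b r + 7 b = 7 b + 31 b r$)
$Q{\left(70,-34 \right)} + q{\left(V{\left(-4,3 \right)} \right)} = - 34 \left(7 + 31 \cdot 70\right) + 0 = - 34 \left(7 + 2170\right) + 0 = \left(-34\right) 2177 + 0 = -74018 + 0 = -74018$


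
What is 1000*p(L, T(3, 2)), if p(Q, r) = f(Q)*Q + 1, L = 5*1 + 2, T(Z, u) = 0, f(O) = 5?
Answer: 36000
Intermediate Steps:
L = 7 (L = 5 + 2 = 7)
p(Q, r) = 1 + 5*Q (p(Q, r) = 5*Q + 1 = 1 + 5*Q)
1000*p(L, T(3, 2)) = 1000*(1 + 5*7) = 1000*(1 + 35) = 1000*36 = 36000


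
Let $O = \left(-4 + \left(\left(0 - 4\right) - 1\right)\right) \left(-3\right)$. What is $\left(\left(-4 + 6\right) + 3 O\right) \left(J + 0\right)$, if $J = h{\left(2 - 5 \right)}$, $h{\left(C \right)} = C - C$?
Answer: $0$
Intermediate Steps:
$h{\left(C \right)} = 0$
$J = 0$
$O = 27$ ($O = \left(-4 - 5\right) \left(-3\right) = \left(-9\right) \left(-3\right) = 27$)
$\left(\left(-4 + 6\right) + 3 O\right) \left(J + 0\right) = \left(\left(-4 + 6\right) + 3 \cdot 27\right) \left(0 + 0\right) = \left(2 + 81\right) 0 = 83 \cdot 0 = 0$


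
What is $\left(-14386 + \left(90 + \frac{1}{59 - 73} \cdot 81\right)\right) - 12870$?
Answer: $- \frac{380405}{14} \approx -27172.0$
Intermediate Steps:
$\left(-14386 + \left(90 + \frac{1}{59 - 73} \cdot 81\right)\right) - 12870 = \left(-14386 + \left(90 + \frac{1}{-14} \cdot 81\right)\right) - 12870 = \left(-14386 + \left(90 - \frac{81}{14}\right)\right) - 12870 = \left(-14386 + \frac{1179}{14}\right) - 12870 = - \frac{200225}{14} - 12870 = - \frac{380405}{14}$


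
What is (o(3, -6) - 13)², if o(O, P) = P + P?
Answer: 625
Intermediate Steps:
o(O, P) = 2*P
(o(3, -6) - 13)² = (2*(-6) - 13)² = (-12 - 13)² = (-25)² = 625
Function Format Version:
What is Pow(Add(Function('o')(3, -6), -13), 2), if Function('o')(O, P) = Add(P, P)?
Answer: 625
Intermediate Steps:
Function('o')(O, P) = Mul(2, P)
Pow(Add(Function('o')(3, -6), -13), 2) = Pow(Add(Mul(2, -6), -13), 2) = Pow(Add(-12, -13), 2) = Pow(-25, 2) = 625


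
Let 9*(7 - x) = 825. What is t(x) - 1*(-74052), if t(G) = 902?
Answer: 74954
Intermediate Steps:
x = -254/3 (x = 7 - 1/9*825 = 7 - 275/3 = -254/3 ≈ -84.667)
t(x) - 1*(-74052) = 902 - 1*(-74052) = 902 + 74052 = 74954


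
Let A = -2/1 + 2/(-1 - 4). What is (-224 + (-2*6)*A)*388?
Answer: -378688/5 ≈ -75738.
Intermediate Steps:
A = -12/5 (A = -2*1 + 2/(-5) = -2 + 2*(-⅕) = -2 - ⅖ = -12/5 ≈ -2.4000)
(-224 + (-2*6)*A)*388 = (-224 - 2*6*(-12/5))*388 = (-224 - 12*(-12/5))*388 = (-224 + 144/5)*388 = -976/5*388 = -378688/5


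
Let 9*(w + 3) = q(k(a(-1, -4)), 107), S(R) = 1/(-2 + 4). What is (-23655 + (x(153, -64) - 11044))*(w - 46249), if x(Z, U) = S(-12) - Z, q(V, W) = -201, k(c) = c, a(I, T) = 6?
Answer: 9676379569/6 ≈ 1.6127e+9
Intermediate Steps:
S(R) = ½ (S(R) = 1/2 = ½)
w = -76/3 (w = -3 + (⅑)*(-201) = -3 - 67/3 = -76/3 ≈ -25.333)
x(Z, U) = ½ - Z
(-23655 + (x(153, -64) - 11044))*(w - 46249) = (-23655 + ((½ - 1*153) - 11044))*(-76/3 - 46249) = (-23655 + ((½ - 153) - 11044))*(-138823/3) = (-23655 + (-305/2 - 11044))*(-138823/3) = (-23655 - 22393/2)*(-138823/3) = -69703/2*(-138823/3) = 9676379569/6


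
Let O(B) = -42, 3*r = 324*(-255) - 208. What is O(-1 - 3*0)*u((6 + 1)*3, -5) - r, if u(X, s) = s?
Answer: 83458/3 ≈ 27819.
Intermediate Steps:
r = -82828/3 (r = (324*(-255) - 208)/3 = (-82620 - 208)/3 = (1/3)*(-82828) = -82828/3 ≈ -27609.)
O(-1 - 3*0)*u((6 + 1)*3, -5) - r = -42*(-5) - 1*(-82828/3) = 210 + 82828/3 = 83458/3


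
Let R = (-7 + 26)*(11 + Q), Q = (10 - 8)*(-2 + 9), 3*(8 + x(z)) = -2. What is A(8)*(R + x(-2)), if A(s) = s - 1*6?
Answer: 2798/3 ≈ 932.67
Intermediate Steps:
x(z) = -26/3 (x(z) = -8 + (1/3)*(-2) = -8 - 2/3 = -26/3)
A(s) = -6 + s (A(s) = s - 6 = -6 + s)
Q = 14 (Q = 2*7 = 14)
R = 475 (R = (-7 + 26)*(11 + 14) = 19*25 = 475)
A(8)*(R + x(-2)) = (-6 + 8)*(475 - 26/3) = 2*(1399/3) = 2798/3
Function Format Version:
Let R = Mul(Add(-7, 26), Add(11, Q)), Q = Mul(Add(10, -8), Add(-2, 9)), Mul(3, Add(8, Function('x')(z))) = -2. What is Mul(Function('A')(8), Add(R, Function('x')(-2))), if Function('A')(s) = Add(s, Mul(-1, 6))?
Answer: Rational(2798, 3) ≈ 932.67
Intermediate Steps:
Function('x')(z) = Rational(-26, 3) (Function('x')(z) = Add(-8, Mul(Rational(1, 3), -2)) = Add(-8, Rational(-2, 3)) = Rational(-26, 3))
Function('A')(s) = Add(-6, s) (Function('A')(s) = Add(s, -6) = Add(-6, s))
Q = 14 (Q = Mul(2, 7) = 14)
R = 475 (R = Mul(Add(-7, 26), Add(11, 14)) = Mul(19, 25) = 475)
Mul(Function('A')(8), Add(R, Function('x')(-2))) = Mul(Add(-6, 8), Add(475, Rational(-26, 3))) = Mul(2, Rational(1399, 3)) = Rational(2798, 3)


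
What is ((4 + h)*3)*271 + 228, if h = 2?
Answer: 5106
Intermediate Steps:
((4 + h)*3)*271 + 228 = ((4 + 2)*3)*271 + 228 = (6*3)*271 + 228 = 18*271 + 228 = 4878 + 228 = 5106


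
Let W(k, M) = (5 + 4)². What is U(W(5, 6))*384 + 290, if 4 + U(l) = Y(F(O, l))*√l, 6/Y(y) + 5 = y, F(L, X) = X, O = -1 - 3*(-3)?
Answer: -18490/19 ≈ -973.16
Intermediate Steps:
O = 8 (O = -1 + 9 = 8)
Y(y) = 6/(-5 + y)
W(k, M) = 81 (W(k, M) = 9² = 81)
U(l) = -4 + 6*√l/(-5 + l) (U(l) = -4 + (6/(-5 + l))*√l = -4 + 6*√l/(-5 + l))
U(W(5, 6))*384 + 290 = (2*(10 - 2*81 + 3*√81)/(-5 + 81))*384 + 290 = (2*(10 - 162 + 3*9)/76)*384 + 290 = (2*(1/76)*(10 - 162 + 27))*384 + 290 = (2*(1/76)*(-125))*384 + 290 = -125/38*384 + 290 = -24000/19 + 290 = -18490/19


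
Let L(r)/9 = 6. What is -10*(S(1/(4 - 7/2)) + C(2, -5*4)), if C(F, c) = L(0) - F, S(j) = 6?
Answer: -580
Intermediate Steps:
L(r) = 54 (L(r) = 9*6 = 54)
C(F, c) = 54 - F
-10*(S(1/(4 - 7/2)) + C(2, -5*4)) = -10*(6 + (54 - 1*2)) = -10*(6 + (54 - 2)) = -10*(6 + 52) = -10*58 = -580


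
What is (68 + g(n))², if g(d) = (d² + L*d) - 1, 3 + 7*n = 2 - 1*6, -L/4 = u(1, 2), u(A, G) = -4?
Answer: 2704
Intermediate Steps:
L = 16 (L = -4*(-4) = 16)
n = -1 (n = -3/7 + (2 - 1*6)/7 = -3/7 + (2 - 6)/7 = -3/7 + (⅐)*(-4) = -3/7 - 4/7 = -1)
g(d) = -1 + d² + 16*d (g(d) = (d² + 16*d) - 1 = -1 + d² + 16*d)
(68 + g(n))² = (68 + (-1 + (-1)² + 16*(-1)))² = (68 + (-1 + 1 - 16))² = (68 - 16)² = 52² = 2704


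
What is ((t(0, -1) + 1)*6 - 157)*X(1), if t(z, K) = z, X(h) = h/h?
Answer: -151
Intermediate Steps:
X(h) = 1
((t(0, -1) + 1)*6 - 157)*X(1) = ((0 + 1)*6 - 157)*1 = (1*6 - 157)*1 = (6 - 157)*1 = -151*1 = -151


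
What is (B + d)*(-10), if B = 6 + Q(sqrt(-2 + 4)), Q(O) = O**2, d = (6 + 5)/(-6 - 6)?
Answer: -425/6 ≈ -70.833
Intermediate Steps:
d = -11/12 (d = 11/(-12) = 11*(-1/12) = -11/12 ≈ -0.91667)
B = 8 (B = 6 + (sqrt(-2 + 4))**2 = 6 + (sqrt(2))**2 = 6 + 2 = 8)
(B + d)*(-10) = (8 - 11/12)*(-10) = (85/12)*(-10) = -425/6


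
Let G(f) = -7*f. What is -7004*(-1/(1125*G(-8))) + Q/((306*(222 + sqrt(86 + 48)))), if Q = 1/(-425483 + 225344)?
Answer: 976043244949/8779372426125 + sqrt(134)/3010070546100 ≈ 0.11117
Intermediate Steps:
Q = -1/200139 (Q = 1/(-200139) = -1/200139 ≈ -4.9965e-6)
-7004*(-1/(1125*G(-8))) + Q/((306*(222 + sqrt(86 + 48)))) = -7004/((-(-7875)*(-8))) - 1/(306*(222 + sqrt(86 + 48)))/200139 = -7004/((-1125*56)) - 1/(306*(222 + sqrt(134)))/200139 = -7004/(-63000) - 1/(200139*(67932 + 306*sqrt(134))) = -7004*(-1/63000) - 1/(200139*(67932 + 306*sqrt(134))) = 1751/15750 - 1/(200139*(67932 + 306*sqrt(134)))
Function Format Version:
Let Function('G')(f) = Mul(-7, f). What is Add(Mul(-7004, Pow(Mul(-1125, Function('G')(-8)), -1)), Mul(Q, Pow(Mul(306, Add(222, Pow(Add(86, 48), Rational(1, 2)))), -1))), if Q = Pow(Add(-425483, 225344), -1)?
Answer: Add(Rational(976043244949, 8779372426125), Mul(Rational(1, 3010070546100), Pow(134, Rational(1, 2)))) ≈ 0.11117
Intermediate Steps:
Q = Rational(-1, 200139) (Q = Pow(-200139, -1) = Rational(-1, 200139) ≈ -4.9965e-6)
Add(Mul(-7004, Pow(Mul(-1125, Function('G')(-8)), -1)), Mul(Q, Pow(Mul(306, Add(222, Pow(Add(86, 48), Rational(1, 2)))), -1))) = Add(Mul(-7004, Pow(Mul(-1125, Mul(-7, -8)), -1)), Mul(Rational(-1, 200139), Pow(Mul(306, Add(222, Pow(Add(86, 48), Rational(1, 2)))), -1))) = Add(Mul(-7004, Pow(Mul(-1125, 56), -1)), Mul(Rational(-1, 200139), Pow(Mul(306, Add(222, Pow(134, Rational(1, 2)))), -1))) = Add(Mul(-7004, Pow(-63000, -1)), Mul(Rational(-1, 200139), Pow(Add(67932, Mul(306, Pow(134, Rational(1, 2)))), -1))) = Add(Mul(-7004, Rational(-1, 63000)), Mul(Rational(-1, 200139), Pow(Add(67932, Mul(306, Pow(134, Rational(1, 2)))), -1))) = Add(Rational(1751, 15750), Mul(Rational(-1, 200139), Pow(Add(67932, Mul(306, Pow(134, Rational(1, 2)))), -1)))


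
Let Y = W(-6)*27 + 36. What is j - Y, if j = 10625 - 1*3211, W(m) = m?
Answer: 7540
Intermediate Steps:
j = 7414 (j = 10625 - 3211 = 7414)
Y = -126 (Y = -6*27 + 36 = -162 + 36 = -126)
j - Y = 7414 - 1*(-126) = 7414 + 126 = 7540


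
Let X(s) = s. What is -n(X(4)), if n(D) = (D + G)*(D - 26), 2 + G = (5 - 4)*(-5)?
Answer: -66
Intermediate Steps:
G = -7 (G = -2 + (5 - 4)*(-5) = -2 + 1*(-5) = -2 - 5 = -7)
n(D) = (-26 + D)*(-7 + D) (n(D) = (D - 7)*(D - 26) = (-7 + D)*(-26 + D) = (-26 + D)*(-7 + D))
-n(X(4)) = -(182 + 4² - 33*4) = -(182 + 16 - 132) = -1*66 = -66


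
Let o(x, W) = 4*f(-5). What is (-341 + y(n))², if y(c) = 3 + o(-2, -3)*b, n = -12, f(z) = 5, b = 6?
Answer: 47524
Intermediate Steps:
o(x, W) = 20 (o(x, W) = 4*5 = 20)
y(c) = 123 (y(c) = 3 + 20*6 = 3 + 120 = 123)
(-341 + y(n))² = (-341 + 123)² = (-218)² = 47524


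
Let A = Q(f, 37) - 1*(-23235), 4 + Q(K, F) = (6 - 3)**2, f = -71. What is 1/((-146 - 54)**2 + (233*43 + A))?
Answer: 1/73259 ≈ 1.3650e-5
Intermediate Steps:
Q(K, F) = 5 (Q(K, F) = -4 + (6 - 3)**2 = -4 + 3**2 = -4 + 9 = 5)
A = 23240 (A = 5 - 1*(-23235) = 5 + 23235 = 23240)
1/((-146 - 54)**2 + (233*43 + A)) = 1/((-146 - 54)**2 + (233*43 + 23240)) = 1/((-200)**2 + (10019 + 23240)) = 1/(40000 + 33259) = 1/73259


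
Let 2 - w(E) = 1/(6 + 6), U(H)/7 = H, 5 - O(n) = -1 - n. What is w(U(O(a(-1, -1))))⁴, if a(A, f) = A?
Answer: 279841/20736 ≈ 13.495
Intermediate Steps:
O(n) = 6 + n (O(n) = 5 - (-1 - n) = 5 + (1 + n) = 6 + n)
U(H) = 7*H
w(E) = 23/12 (w(E) = 2 - 1/(6 + 6) = 2 - 1/12 = 23/12)
w(U(O(a(-1, -1))))⁴ = (23/12)⁴ = 279841/20736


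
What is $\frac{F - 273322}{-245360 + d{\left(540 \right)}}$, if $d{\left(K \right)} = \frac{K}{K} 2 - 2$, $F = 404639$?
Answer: $- \frac{131317}{245360} \approx -0.5352$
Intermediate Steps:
$d{\left(K \right)} = 0$ ($d{\left(K \right)} = 1 \cdot 2 - 2 = 2 - 2 = 0$)
$\frac{F - 273322}{-245360 + d{\left(540 \right)}} = \frac{404639 - 273322}{-245360 + 0} = \frac{131317}{-245360} = 131317 \left(- \frac{1}{245360}\right) = - \frac{131317}{245360}$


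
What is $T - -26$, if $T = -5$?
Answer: $21$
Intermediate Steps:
$T - -26 = -5 - -26 = -5 + 26 = 21$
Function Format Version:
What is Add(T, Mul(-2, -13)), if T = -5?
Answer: 21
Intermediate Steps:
Add(T, Mul(-2, -13)) = Add(-5, Mul(-2, -13)) = Add(-5, 26) = 21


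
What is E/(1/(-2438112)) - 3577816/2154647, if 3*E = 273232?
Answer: -43495807929675912/195877 ≈ -2.2206e+11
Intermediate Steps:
E = 273232/3 (E = (⅓)*273232 = 273232/3 ≈ 91077.)
E/(1/(-2438112)) - 3577816/2154647 = 273232/(3*(1/(-2438112))) - 3577816/2154647 = 273232/(3*(-1/2438112)) - 3577816*1/2154647 = (273232/3)*(-2438112) - 325256/195877 = -222056739328 - 325256/195877 = -43495807929675912/195877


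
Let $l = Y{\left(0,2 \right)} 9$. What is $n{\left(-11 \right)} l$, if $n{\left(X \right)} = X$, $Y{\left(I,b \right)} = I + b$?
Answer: $-198$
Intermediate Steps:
$l = 18$ ($l = \left(0 + 2\right) 9 = 2 \cdot 9 = 18$)
$n{\left(-11 \right)} l = \left(-11\right) 18 = -198$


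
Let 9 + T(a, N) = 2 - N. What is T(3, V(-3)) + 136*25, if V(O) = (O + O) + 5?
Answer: 3394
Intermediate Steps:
V(O) = 5 + 2*O (V(O) = 2*O + 5 = 5 + 2*O)
T(a, N) = -7 - N (T(a, N) = -9 + (2 - N) = -7 - N)
T(3, V(-3)) + 136*25 = (-7 - (5 + 2*(-3))) + 136*25 = (-7 - (5 - 6)) + 3400 = (-7 - 1*(-1)) + 3400 = (-7 + 1) + 3400 = -6 + 3400 = 3394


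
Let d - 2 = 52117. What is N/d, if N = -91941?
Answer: -30647/17373 ≈ -1.7641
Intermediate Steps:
d = 52119 (d = 2 + 52117 = 52119)
N/d = -91941/52119 = -91941*1/52119 = -30647/17373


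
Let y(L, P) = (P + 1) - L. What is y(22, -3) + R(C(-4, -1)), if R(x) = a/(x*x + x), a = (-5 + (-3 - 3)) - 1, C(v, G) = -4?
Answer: -25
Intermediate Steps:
a = -12 (a = (-5 - 6) - 1 = -11 - 1 = -12)
y(L, P) = 1 + P - L (y(L, P) = (1 + P) - L = 1 + P - L)
R(x) = -12/(x + x²) (R(x) = -12/(x*x + x) = -12/(x² + x) = -12/(x + x²))
y(22, -3) + R(C(-4, -1)) = (1 - 3 - 1*22) - 12/(-4*(1 - 4)) = (1 - 3 - 22) - 12*(-¼)/(-3) = -24 - 12*(-¼)*(-⅓) = -24 - 1 = -25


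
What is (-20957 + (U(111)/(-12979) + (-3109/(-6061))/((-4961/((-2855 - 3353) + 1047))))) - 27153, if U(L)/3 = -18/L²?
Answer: -25703290894334037285/534266805151871 ≈ -48109.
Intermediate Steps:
U(L) = -54/L² (U(L) = 3*(-18/L²) = -54/L²)
(-20957 + (U(111)/(-12979) + (-3109/(-6061))/((-4961/((-2855 - 3353) + 1047))))) - 27153 = (-20957 + (-54/111²/(-12979) + (-3109/(-6061))/((-4961/((-2855 - 3353) + 1047))))) - 27153 = (-20957 + (-54*1/12321*(-1/12979) + (-3109*(-1/6061))/((-4961/(-6208 + 1047))))) - 27153 = (-20957 + (-6/1369*(-1/12979) + 3109/(6061*((-4961/(-5161)))))) - 27153 = (-20957 + (6/17768251 + 3109/(6061*((-4961*(-1/5161)))))) - 27153 = (-20957 + (6/17768251 + 3109/(6061*(4961/5161)))) - 27153 = (-20957 + (6/17768251 + (3109/6061)*(5161/4961))) - 27153 = (-20957 + (6/17768251 + 16045549/30068621)) - 27153 = (-20957 + 285101522476525/534266805151871) - 27153 = -11196344334045284022/534266805151871 - 27153 = -25703290894334037285/534266805151871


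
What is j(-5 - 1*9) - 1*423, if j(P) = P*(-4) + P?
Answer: -381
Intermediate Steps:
j(P) = -3*P (j(P) = -4*P + P = -3*P)
j(-5 - 1*9) - 1*423 = -3*(-5 - 1*9) - 1*423 = -3*(-5 - 9) - 423 = -3*(-14) - 423 = 42 - 423 = -381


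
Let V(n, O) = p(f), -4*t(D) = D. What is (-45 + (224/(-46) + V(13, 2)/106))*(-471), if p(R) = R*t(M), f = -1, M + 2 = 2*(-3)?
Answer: 28643394/1219 ≈ 23497.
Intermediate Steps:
M = -8 (M = -2 + 2*(-3) = -2 - 6 = -8)
t(D) = -D/4
p(R) = 2*R (p(R) = R*(-¼*(-8)) = R*2 = 2*R)
V(n, O) = -2 (V(n, O) = 2*(-1) = -2)
(-45 + (224/(-46) + V(13, 2)/106))*(-471) = (-45 + (224/(-46) - 2/106))*(-471) = (-45 + (224*(-1/46) - 2*1/106))*(-471) = (-45 + (-112/23 - 1/53))*(-471) = (-45 - 5959/1219)*(-471) = -60814/1219*(-471) = 28643394/1219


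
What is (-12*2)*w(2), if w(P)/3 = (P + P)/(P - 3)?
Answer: 288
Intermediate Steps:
w(P) = 6*P/(-3 + P) (w(P) = 3*((P + P)/(P - 3)) = 3*((2*P)/(-3 + P)) = 3*(2*P/(-3 + P)) = 6*P/(-3 + P))
(-12*2)*w(2) = (-12*2)*(6*2/(-3 + 2)) = -144*2/(-1) = -144*2*(-1) = -24*(-12) = 288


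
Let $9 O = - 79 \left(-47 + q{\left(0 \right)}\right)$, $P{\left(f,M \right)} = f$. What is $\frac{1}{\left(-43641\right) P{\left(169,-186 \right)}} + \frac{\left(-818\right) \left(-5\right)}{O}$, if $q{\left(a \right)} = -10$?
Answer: $\frac{90495285329}{11070368829} \approx 8.1745$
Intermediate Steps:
$O = \frac{1501}{3}$ ($O = \frac{\left(-79\right) \left(-47 - 10\right)}{9} = \frac{\left(-79\right) \left(-57\right)}{9} = \frac{1}{9} \cdot 4503 = \frac{1501}{3} \approx 500.33$)
$\frac{1}{\left(-43641\right) P{\left(169,-186 \right)}} + \frac{\left(-818\right) \left(-5\right)}{O} = \frac{1}{\left(-43641\right) 169} + \frac{\left(-818\right) \left(-5\right)}{\frac{1501}{3}} = \left(- \frac{1}{43641}\right) \frac{1}{169} + 4090 \cdot \frac{3}{1501} = - \frac{1}{7375329} + \frac{12270}{1501} = \frac{90495285329}{11070368829}$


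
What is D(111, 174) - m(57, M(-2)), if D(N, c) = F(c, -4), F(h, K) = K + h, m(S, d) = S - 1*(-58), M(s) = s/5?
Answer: 55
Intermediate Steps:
M(s) = s/5 (M(s) = s*(⅕) = s/5)
m(S, d) = 58 + S (m(S, d) = S + 58 = 58 + S)
D(N, c) = -4 + c
D(111, 174) - m(57, M(-2)) = (-4 + 174) - (58 + 57) = 170 - 1*115 = 170 - 115 = 55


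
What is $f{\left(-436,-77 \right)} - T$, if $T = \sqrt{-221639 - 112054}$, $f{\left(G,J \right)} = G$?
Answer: $-436 - 3 i \sqrt{37077} \approx -436.0 - 577.66 i$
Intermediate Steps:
$T = 3 i \sqrt{37077}$ ($T = \sqrt{-333693} = 3 i \sqrt{37077} \approx 577.66 i$)
$f{\left(-436,-77 \right)} - T = -436 - 3 i \sqrt{37077}$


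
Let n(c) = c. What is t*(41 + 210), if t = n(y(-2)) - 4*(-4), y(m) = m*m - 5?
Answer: 3765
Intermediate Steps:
y(m) = -5 + m² (y(m) = m² - 5 = -5 + m²)
t = 15 (t = (-5 + (-2)²) - 4*(-4) = (-5 + 4) + 16 = -1 + 16 = 15)
t*(41 + 210) = 15*(41 + 210) = 15*251 = 3765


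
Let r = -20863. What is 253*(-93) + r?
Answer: -44392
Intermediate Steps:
253*(-93) + r = 253*(-93) - 20863 = -23529 - 20863 = -44392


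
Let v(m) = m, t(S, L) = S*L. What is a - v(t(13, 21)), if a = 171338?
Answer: 171065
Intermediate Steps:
t(S, L) = L*S
a - v(t(13, 21)) = 171338 - 21*13 = 171338 - 1*273 = 171338 - 273 = 171065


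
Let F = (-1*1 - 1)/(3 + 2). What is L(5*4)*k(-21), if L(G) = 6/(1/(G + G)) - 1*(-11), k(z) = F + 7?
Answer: 8283/5 ≈ 1656.6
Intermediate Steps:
F = -⅖ (F = (-1 - 1)/5 = -2*⅕ = -⅖ ≈ -0.40000)
k(z) = 33/5 (k(z) = -⅖ + 7 = 33/5)
L(G) = 11 + 12*G (L(G) = 6/(1/(2*G)) + 11 = 6/((1/(2*G))) + 11 = 6*(2*G) + 11 = 12*G + 11 = 11 + 12*G)
L(5*4)*k(-21) = (11 + 12*(5*4))*(33/5) = (11 + 12*20)*(33/5) = (11 + 240)*(33/5) = 251*(33/5) = 8283/5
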